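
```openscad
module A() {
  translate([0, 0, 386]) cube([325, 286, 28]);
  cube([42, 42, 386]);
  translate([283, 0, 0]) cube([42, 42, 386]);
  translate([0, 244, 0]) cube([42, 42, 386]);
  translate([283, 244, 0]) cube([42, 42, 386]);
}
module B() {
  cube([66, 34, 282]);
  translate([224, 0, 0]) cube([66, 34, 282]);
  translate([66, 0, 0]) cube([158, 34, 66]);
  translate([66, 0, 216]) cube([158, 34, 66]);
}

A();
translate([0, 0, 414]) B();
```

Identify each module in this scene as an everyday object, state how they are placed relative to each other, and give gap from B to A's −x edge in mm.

A is a stool. B is a picture frame. The picture frame is on top of the stool. The gap from the picture frame to the stool's −x edge is 0 mm.

The picture frame's min-x is at 0; the stool's min-x is 0; gap = 0 mm.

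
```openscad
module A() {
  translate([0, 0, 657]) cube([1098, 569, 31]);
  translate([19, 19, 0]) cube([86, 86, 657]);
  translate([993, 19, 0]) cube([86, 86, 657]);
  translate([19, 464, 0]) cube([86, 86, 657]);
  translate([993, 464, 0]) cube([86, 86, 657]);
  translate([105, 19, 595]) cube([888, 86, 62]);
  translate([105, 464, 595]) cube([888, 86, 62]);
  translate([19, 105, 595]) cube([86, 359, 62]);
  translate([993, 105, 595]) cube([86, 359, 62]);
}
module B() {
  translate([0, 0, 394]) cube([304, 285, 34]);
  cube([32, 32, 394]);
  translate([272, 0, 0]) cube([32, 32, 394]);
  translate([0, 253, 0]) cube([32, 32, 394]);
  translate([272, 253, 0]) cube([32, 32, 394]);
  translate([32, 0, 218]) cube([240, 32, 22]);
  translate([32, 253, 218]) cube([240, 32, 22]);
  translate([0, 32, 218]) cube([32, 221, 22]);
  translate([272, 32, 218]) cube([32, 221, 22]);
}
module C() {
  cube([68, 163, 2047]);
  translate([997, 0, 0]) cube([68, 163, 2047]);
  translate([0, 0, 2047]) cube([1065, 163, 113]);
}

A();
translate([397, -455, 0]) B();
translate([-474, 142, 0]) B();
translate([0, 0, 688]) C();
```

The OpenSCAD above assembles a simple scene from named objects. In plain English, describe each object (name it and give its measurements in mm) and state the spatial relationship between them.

A is a rectangular dining table. The top is 1098×569×31 mm with its upper surface at z = 688 mm. It stands on four 86×86 mm square legs, each inset 19 mm from the nearest pair of top edges, running from the floor to the underside of the top. Four apron rails, 86 mm thick and 62 mm tall, run between adjacent legs with their top edges flush with the underside of the top and their outer faces flush with the legs' outer faces.

B is a simple wooden stool: a rectangular seat 304 mm (x) by 285 mm (y), 34 mm thick, top face at z = 428 mm, on four square legs, each 32×32 mm in cross-section. The legs rest on z = 0, each flush with a corner of the seat. Four stretchers, 32 mm wide and 22 mm tall, connect adjacent legs with their undersides at z = 218 mm, each running between the inner faces of the legs it joins and aligned with the legs' outer faces on the other axis.

C is a door frame. The clear opening is 929 mm wide and 2047 mm high. Two 68 mm wide jambs, 163 mm deep, stand either side of the opening from the floor to the top of the opening. A 113 mm thick head sits across the top of both jambs, spanning the full outside width of the frame.

Two stools sit around the table at the −y, −x sides. The door frame is on top of the table.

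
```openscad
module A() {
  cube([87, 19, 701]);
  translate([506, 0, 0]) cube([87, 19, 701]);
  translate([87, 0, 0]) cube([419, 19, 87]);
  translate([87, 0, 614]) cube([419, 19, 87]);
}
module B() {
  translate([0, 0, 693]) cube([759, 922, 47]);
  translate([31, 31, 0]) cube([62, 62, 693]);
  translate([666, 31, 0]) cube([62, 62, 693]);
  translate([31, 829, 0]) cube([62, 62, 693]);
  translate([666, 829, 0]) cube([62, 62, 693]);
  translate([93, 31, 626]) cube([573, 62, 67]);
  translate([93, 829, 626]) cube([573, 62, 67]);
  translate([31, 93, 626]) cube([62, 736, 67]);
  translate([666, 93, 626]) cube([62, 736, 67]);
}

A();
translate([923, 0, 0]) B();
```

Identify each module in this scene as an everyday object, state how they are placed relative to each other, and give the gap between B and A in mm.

The table's nearest face is 330 mm from the picture frame's +x face.

A is a picture frame. B is a table. The table is on the floor beside the picture frame on its +x side. The gap between the table and the picture frame is 330 mm.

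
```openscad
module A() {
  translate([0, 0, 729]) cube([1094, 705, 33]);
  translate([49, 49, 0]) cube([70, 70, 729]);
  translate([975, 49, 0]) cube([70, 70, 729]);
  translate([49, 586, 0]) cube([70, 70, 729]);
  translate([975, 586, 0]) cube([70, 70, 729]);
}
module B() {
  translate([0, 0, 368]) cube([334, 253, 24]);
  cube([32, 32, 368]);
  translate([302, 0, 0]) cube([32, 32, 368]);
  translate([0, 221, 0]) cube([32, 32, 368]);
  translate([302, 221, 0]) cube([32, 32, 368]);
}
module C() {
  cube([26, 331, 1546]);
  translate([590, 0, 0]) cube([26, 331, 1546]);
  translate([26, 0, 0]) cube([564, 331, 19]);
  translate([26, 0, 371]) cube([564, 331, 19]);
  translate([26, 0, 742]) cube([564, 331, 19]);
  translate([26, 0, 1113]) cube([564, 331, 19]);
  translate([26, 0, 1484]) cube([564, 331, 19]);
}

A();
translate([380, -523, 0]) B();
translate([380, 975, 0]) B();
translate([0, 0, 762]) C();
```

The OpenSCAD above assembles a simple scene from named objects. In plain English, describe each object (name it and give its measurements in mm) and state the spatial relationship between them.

A is a rectangular dining table. The top is 1094×705×33 mm with its upper surface at z = 762 mm. It stands on four 70×70 mm square legs, each inset 49 mm from the nearest pair of top edges, running from the floor to the underside of the top.

B is a four-legged stool. The seat is 334×253 mm, 24 mm thick, top at z = 392 mm. It stands on four square legs, each 32×32 mm in cross-section, from z = 0 to the seat underside, each flush with a corner of the seat.

C is an open bookshelf. Two side panels, each 26 mm thick, 331 mm deep and 1546 mm tall, stand 616 mm apart (outside-to-outside). Between them sit 5 shelves, each 19 mm thick and 331 mm deep, spanning the full gap between the sides. The bottom shelf rests on the floor (its underside at z = 0) and the clear gap between one shelf's top and the next shelf's underside is 352 mm.

Two stools sit around the table at the −y, +y sides. The bookshelf is on top of the table.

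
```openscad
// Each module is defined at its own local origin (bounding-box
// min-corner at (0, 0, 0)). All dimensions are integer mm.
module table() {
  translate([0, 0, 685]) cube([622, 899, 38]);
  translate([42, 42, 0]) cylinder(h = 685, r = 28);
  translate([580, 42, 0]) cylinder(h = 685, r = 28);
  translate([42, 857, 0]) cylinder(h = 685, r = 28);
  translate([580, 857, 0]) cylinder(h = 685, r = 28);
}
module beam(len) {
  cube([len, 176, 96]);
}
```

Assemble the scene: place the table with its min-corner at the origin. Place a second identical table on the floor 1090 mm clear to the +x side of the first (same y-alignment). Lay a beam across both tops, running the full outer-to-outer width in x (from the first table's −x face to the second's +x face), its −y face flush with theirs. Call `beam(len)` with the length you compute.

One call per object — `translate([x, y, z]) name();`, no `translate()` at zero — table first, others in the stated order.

table();
translate([1712, 0, 0]) table();
translate([0, 0, 723]) beam(2334);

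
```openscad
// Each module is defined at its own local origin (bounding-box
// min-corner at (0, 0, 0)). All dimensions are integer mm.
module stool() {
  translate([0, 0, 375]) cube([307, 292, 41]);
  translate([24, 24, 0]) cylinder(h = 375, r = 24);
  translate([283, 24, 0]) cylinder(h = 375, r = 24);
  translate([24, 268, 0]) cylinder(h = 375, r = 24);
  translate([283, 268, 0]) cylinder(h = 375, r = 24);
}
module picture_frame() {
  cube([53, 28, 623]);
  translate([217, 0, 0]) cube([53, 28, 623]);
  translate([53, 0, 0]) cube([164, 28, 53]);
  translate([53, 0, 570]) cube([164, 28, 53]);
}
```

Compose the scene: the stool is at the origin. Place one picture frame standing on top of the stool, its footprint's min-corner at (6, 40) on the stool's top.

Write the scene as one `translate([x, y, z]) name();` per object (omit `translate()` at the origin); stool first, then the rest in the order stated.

stool();
translate([6, 40, 416]) picture_frame();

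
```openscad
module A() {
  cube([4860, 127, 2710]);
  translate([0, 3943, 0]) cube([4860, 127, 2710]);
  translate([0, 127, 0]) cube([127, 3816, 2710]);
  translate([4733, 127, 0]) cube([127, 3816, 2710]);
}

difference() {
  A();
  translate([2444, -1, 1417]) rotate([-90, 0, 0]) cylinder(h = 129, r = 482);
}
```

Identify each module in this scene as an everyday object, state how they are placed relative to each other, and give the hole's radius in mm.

The subtracted cylinder has r = 482 mm.

A is a house frame. The house frame has a circular hole through its front wall. The hole's radius is 482 mm.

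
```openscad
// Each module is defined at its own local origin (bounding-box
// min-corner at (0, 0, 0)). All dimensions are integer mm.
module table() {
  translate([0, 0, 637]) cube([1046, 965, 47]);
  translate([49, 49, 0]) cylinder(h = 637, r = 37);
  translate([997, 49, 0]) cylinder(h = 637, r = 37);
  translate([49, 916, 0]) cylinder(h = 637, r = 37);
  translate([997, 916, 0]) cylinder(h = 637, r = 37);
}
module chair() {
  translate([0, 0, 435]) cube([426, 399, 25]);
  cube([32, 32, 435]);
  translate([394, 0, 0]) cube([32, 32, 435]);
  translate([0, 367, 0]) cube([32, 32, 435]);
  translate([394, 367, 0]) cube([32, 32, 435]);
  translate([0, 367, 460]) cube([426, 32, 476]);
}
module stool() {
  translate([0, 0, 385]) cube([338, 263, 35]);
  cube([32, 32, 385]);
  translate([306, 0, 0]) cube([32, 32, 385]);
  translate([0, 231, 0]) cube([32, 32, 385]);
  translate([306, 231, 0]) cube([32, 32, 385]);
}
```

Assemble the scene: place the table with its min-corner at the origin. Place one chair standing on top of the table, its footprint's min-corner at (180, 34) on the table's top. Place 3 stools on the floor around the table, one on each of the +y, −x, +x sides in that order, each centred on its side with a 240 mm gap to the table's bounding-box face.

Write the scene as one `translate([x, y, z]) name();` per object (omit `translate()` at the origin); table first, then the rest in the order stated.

table();
translate([180, 34, 684]) chair();
translate([354, 1205, 0]) stool();
translate([-578, 351, 0]) stool();
translate([1286, 351, 0]) stool();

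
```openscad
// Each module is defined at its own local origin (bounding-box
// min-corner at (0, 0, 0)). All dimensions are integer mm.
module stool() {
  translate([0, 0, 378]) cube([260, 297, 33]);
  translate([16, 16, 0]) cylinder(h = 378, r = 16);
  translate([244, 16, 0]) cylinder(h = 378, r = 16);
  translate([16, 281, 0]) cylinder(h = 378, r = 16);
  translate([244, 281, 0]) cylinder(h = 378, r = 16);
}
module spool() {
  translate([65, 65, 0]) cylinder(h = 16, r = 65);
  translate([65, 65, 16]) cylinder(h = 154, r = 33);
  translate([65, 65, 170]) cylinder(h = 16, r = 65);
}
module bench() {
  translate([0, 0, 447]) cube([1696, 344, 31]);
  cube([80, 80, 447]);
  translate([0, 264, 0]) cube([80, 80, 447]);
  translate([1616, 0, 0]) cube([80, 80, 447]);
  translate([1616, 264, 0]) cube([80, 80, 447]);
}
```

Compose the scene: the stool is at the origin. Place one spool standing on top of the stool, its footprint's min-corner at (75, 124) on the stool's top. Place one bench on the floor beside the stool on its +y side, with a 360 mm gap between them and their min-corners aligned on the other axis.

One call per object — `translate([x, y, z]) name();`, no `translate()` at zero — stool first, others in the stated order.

stool();
translate([75, 124, 411]) spool();
translate([0, 657, 0]) bench();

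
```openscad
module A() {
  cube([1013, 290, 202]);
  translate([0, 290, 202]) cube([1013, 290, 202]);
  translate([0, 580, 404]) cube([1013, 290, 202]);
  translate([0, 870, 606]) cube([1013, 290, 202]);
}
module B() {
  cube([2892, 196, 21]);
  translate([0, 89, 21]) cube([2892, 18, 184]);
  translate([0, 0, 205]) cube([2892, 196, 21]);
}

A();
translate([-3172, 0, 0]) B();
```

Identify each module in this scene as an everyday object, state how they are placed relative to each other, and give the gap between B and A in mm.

A is a staircase. B is an I-beam. The I-beam is on the floor beside the staircase on its −x side. The gap between the I-beam and the staircase is 280 mm.

The I-beam's nearest face is 280 mm from the staircase's −x face.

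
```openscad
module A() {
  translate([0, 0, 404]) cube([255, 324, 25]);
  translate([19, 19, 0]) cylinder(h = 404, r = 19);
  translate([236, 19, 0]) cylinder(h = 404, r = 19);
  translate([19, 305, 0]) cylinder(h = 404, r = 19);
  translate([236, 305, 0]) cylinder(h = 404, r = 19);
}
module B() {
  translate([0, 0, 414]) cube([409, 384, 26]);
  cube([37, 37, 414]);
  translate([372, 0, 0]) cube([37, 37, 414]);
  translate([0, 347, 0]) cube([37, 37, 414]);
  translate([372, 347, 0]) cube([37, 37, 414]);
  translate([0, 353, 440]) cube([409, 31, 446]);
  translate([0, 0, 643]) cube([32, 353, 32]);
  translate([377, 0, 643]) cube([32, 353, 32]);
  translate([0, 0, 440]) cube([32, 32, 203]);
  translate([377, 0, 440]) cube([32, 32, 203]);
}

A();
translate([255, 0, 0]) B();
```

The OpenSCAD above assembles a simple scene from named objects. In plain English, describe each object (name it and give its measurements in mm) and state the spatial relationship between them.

A is a four-legged stool. The seat is a 255×324×25 mm slab whose top surface is at z = 429 mm; four round legs, each 38 mm in diameter, run from the floor (z = 0) to the underside of the seat, each leg's axis is inset half a diameter from the nearest pair of seat edges (so the leg's bounding box is flush with the corner).

B is a chair. The seat is a 409×384×26 mm slab with its top at z = 440 mm, on four 37×37 mm corner legs (flush with the seat edges, standing on z = 0). A flat backrest 31 mm thick, 446 mm tall, spans the full seat width and rises from the seat top along its +y edge, rear face flush with the rear of the seat. Two armrests of 32×32 mm section run along each side from the seat's front edge to the front of the backrest, top faces 235 mm above the seat top and outer faces flush with the seat's x-edges; a 32×32 mm post under the front of each armrest stands on the seat at the front corner.

The chair is against the stool's +x side, with their −y faces flush.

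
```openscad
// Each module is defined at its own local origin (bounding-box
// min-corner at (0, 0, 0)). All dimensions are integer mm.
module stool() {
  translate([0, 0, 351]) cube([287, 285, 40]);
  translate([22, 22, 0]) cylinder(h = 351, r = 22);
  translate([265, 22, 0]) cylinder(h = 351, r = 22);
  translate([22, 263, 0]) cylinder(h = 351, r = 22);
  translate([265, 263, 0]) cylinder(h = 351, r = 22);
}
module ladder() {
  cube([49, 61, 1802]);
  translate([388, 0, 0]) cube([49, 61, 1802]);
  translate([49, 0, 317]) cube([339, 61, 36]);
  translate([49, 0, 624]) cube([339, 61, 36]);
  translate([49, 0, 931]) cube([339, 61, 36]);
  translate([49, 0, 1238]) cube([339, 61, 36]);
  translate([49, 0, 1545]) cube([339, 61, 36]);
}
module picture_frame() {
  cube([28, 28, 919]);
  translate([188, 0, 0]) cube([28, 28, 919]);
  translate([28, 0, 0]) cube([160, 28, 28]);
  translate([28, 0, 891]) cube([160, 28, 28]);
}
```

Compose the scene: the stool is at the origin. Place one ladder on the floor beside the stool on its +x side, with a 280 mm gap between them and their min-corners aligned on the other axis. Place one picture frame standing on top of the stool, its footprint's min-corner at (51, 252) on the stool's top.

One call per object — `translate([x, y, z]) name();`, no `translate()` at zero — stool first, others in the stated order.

stool();
translate([567, 0, 0]) ladder();
translate([51, 252, 391]) picture_frame();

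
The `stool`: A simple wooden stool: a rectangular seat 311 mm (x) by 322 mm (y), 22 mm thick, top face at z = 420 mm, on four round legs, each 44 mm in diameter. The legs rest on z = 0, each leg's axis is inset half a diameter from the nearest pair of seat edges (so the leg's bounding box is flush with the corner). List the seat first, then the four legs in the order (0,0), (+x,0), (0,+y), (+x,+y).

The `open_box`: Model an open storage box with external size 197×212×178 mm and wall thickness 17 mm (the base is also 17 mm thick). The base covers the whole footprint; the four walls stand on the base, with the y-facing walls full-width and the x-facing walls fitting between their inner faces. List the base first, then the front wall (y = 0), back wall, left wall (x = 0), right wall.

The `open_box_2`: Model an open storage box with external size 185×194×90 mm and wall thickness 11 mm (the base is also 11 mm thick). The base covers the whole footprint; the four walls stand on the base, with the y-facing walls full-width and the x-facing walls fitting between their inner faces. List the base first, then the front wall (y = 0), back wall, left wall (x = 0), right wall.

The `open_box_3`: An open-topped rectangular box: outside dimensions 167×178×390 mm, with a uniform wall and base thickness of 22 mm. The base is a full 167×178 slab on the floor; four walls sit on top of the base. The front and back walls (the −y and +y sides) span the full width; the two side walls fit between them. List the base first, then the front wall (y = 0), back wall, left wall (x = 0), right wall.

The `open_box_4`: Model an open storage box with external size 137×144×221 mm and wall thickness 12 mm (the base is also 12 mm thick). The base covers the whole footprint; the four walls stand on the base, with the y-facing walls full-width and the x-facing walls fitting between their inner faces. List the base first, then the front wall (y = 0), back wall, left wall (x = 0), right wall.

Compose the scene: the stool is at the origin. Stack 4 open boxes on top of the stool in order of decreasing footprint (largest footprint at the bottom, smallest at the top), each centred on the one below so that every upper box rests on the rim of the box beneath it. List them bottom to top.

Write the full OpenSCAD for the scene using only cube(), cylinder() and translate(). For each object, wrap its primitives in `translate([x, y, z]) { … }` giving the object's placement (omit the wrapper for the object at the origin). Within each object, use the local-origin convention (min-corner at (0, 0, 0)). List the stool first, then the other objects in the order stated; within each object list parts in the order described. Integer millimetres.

translate([0, 0, 398]) cube([311, 322, 22]);
translate([22, 22, 0]) cylinder(h = 398, r = 22);
translate([289, 22, 0]) cylinder(h = 398, r = 22);
translate([22, 300, 0]) cylinder(h = 398, r = 22);
translate([289, 300, 0]) cylinder(h = 398, r = 22);
translate([57, 55, 420]) {
  cube([197, 212, 17]);
  translate([0, 0, 17]) cube([197, 17, 161]);
  translate([0, 195, 17]) cube([197, 17, 161]);
  translate([0, 17, 17]) cube([17, 178, 161]);
  translate([180, 17, 17]) cube([17, 178, 161]);
}
translate([63, 64, 598]) {
  cube([185, 194, 11]);
  translate([0, 0, 11]) cube([185, 11, 79]);
  translate([0, 183, 11]) cube([185, 11, 79]);
  translate([0, 11, 11]) cube([11, 172, 79]);
  translate([174, 11, 11]) cube([11, 172, 79]);
}
translate([72, 72, 688]) {
  cube([167, 178, 22]);
  translate([0, 0, 22]) cube([167, 22, 368]);
  translate([0, 156, 22]) cube([167, 22, 368]);
  translate([0, 22, 22]) cube([22, 134, 368]);
  translate([145, 22, 22]) cube([22, 134, 368]);
}
translate([87, 89, 1078]) {
  cube([137, 144, 12]);
  translate([0, 0, 12]) cube([137, 12, 209]);
  translate([0, 132, 12]) cube([137, 12, 209]);
  translate([0, 12, 12]) cube([12, 120, 209]);
  translate([125, 12, 12]) cube([12, 120, 209]);
}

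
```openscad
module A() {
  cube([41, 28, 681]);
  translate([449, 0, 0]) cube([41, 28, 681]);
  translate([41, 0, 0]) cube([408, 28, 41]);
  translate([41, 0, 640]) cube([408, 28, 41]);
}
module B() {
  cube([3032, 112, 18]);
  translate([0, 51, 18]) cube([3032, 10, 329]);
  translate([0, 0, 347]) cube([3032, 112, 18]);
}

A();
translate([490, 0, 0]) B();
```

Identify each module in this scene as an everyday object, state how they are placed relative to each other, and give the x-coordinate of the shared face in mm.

A is a picture frame. B is an I-beam. The I-beam is against the picture frame's +x side, with their −y faces flush. The x-coordinate of the shared face is 490 mm.

The picture frame's +x face and the I-beam's −x face are both at x = 490 mm.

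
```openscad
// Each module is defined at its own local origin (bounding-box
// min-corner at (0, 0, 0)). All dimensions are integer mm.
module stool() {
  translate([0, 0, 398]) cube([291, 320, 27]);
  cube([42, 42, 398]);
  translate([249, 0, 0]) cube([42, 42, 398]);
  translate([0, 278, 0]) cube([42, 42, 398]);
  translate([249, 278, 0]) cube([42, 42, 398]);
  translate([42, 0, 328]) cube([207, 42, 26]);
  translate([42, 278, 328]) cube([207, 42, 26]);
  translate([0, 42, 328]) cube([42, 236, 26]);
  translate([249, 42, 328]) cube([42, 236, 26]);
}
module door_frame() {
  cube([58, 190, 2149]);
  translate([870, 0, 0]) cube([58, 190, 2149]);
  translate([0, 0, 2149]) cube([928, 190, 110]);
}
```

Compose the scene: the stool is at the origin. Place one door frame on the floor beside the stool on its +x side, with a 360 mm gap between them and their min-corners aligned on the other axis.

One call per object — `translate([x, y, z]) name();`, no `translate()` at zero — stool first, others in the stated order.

stool();
translate([651, 0, 0]) door_frame();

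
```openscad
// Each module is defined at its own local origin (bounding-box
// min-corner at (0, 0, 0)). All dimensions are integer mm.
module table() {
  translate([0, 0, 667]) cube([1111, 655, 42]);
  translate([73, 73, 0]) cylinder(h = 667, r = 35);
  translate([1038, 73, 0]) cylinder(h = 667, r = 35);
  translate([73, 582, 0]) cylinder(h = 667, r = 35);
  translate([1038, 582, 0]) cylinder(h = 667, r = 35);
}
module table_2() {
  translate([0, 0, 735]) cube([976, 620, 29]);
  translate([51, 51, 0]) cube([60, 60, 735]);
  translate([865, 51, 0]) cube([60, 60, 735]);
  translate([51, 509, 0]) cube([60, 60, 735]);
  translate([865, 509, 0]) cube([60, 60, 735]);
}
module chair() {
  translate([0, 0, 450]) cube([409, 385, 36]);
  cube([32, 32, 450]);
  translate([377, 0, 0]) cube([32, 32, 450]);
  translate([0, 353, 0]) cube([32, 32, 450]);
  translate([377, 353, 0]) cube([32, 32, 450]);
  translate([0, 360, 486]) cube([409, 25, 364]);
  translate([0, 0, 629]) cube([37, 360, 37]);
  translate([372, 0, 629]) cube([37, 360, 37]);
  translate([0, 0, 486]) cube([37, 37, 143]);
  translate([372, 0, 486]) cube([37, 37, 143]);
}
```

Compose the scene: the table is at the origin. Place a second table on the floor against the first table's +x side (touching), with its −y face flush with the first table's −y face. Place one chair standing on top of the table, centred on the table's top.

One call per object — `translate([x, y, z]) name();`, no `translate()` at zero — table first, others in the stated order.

table();
translate([1111, 0, 0]) table_2();
translate([351, 135, 709]) chair();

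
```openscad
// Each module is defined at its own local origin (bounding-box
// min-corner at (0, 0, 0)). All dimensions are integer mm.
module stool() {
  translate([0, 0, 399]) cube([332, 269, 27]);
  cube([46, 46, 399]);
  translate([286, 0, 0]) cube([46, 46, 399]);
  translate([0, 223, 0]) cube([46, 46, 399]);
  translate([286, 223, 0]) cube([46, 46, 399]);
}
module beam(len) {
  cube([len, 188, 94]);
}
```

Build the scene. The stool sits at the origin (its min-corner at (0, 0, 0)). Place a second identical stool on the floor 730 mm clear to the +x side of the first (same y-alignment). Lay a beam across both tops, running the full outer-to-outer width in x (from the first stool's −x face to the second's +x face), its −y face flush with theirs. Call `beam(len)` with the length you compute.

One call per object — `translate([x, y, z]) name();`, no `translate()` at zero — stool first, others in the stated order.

stool();
translate([1062, 0, 0]) stool();
translate([0, 0, 426]) beam(1394);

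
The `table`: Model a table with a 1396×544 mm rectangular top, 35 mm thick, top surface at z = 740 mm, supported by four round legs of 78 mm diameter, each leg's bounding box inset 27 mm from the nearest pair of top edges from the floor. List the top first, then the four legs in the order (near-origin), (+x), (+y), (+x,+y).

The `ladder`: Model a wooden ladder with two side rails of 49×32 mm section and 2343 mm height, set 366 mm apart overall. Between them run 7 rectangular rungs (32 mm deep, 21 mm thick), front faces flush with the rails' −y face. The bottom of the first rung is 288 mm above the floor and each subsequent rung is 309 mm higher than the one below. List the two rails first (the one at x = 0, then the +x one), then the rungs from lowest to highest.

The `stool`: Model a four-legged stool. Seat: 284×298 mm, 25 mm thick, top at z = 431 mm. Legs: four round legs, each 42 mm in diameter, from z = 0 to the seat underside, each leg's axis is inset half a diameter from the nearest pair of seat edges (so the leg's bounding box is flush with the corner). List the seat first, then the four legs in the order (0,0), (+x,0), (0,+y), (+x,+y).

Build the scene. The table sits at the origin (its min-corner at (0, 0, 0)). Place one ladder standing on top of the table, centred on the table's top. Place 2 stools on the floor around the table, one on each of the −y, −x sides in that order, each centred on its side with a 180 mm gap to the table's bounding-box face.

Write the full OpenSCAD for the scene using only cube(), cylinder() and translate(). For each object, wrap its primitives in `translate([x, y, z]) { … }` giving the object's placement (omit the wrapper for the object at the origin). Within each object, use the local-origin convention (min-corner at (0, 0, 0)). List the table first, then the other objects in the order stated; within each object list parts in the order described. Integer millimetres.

translate([0, 0, 705]) cube([1396, 544, 35]);
translate([66, 66, 0]) cylinder(h = 705, r = 39);
translate([1330, 66, 0]) cylinder(h = 705, r = 39);
translate([66, 478, 0]) cylinder(h = 705, r = 39);
translate([1330, 478, 0]) cylinder(h = 705, r = 39);
translate([515, 256, 740]) {
  cube([49, 32, 2343]);
  translate([317, 0, 0]) cube([49, 32, 2343]);
  translate([49, 0, 288]) cube([268, 32, 21]);
  translate([49, 0, 597]) cube([268, 32, 21]);
  translate([49, 0, 906]) cube([268, 32, 21]);
  translate([49, 0, 1215]) cube([268, 32, 21]);
  translate([49, 0, 1524]) cube([268, 32, 21]);
  translate([49, 0, 1833]) cube([268, 32, 21]);
  translate([49, 0, 2142]) cube([268, 32, 21]);
}
translate([556, -478, 0]) {
  translate([0, 0, 406]) cube([284, 298, 25]);
  translate([21, 21, 0]) cylinder(h = 406, r = 21);
  translate([263, 21, 0]) cylinder(h = 406, r = 21);
  translate([21, 277, 0]) cylinder(h = 406, r = 21);
  translate([263, 277, 0]) cylinder(h = 406, r = 21);
}
translate([-464, 123, 0]) {
  translate([0, 0, 406]) cube([284, 298, 25]);
  translate([21, 21, 0]) cylinder(h = 406, r = 21);
  translate([263, 21, 0]) cylinder(h = 406, r = 21);
  translate([21, 277, 0]) cylinder(h = 406, r = 21);
  translate([263, 277, 0]) cylinder(h = 406, r = 21);
}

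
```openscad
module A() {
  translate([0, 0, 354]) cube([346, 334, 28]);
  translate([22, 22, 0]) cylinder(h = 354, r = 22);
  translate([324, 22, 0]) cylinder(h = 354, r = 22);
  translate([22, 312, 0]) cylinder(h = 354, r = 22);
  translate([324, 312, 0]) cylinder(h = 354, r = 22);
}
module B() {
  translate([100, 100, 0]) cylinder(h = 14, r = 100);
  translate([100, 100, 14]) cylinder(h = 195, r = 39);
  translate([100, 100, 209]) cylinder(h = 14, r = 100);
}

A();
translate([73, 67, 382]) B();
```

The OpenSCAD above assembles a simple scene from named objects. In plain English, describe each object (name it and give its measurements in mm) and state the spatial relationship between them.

A is a simple wooden stool: a rectangular seat 346 mm (x) by 334 mm (y), 28 mm thick, top face at z = 382 mm, on four round legs, each 44 mm in diameter. The legs rest on z = 0, each leg's axis is inset half a diameter from the nearest pair of seat edges (so the leg's bounding box is flush with the corner).

B is a spool: two coaxial disc flanges of radius 100 mm and thickness 14 mm, joined by a core cylinder of radius 39 mm and height 195 mm. The lower flange rests on z = 0 and the three cylinders share a vertical axis.

The spool is on top of the stool, centred.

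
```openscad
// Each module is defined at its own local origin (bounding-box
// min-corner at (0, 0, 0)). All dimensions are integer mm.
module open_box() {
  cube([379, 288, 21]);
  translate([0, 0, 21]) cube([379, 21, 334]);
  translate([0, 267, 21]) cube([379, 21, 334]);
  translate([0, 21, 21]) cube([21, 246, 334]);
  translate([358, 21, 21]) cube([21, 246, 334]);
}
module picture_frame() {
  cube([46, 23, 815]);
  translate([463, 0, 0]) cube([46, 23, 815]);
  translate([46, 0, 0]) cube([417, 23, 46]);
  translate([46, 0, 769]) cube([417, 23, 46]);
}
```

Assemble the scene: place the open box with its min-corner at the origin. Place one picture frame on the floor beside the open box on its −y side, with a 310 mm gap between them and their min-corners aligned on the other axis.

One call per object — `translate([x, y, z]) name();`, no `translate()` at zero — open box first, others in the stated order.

open_box();
translate([0, -333, 0]) picture_frame();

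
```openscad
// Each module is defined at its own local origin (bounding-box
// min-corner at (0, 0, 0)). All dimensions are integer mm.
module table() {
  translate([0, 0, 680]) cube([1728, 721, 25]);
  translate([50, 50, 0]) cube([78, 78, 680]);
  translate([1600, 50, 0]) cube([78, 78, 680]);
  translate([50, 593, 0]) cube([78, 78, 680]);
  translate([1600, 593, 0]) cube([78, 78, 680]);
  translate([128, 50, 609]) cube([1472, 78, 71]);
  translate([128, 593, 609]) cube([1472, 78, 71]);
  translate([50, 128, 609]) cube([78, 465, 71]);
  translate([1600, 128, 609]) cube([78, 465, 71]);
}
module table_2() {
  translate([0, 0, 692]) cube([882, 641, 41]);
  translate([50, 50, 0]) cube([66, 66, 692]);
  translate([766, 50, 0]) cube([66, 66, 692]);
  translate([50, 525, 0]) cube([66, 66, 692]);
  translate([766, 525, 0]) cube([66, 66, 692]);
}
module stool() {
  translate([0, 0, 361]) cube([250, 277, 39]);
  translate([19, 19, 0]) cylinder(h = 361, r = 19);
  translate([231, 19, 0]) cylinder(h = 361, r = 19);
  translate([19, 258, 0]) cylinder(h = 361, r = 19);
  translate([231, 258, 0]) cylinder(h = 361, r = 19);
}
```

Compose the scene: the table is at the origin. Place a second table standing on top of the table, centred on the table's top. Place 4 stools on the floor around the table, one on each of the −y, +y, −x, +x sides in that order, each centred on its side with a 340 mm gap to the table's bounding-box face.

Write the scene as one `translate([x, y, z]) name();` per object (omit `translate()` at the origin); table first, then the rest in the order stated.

table();
translate([423, 40, 705]) table_2();
translate([739, -617, 0]) stool();
translate([739, 1061, 0]) stool();
translate([-590, 222, 0]) stool();
translate([2068, 222, 0]) stool();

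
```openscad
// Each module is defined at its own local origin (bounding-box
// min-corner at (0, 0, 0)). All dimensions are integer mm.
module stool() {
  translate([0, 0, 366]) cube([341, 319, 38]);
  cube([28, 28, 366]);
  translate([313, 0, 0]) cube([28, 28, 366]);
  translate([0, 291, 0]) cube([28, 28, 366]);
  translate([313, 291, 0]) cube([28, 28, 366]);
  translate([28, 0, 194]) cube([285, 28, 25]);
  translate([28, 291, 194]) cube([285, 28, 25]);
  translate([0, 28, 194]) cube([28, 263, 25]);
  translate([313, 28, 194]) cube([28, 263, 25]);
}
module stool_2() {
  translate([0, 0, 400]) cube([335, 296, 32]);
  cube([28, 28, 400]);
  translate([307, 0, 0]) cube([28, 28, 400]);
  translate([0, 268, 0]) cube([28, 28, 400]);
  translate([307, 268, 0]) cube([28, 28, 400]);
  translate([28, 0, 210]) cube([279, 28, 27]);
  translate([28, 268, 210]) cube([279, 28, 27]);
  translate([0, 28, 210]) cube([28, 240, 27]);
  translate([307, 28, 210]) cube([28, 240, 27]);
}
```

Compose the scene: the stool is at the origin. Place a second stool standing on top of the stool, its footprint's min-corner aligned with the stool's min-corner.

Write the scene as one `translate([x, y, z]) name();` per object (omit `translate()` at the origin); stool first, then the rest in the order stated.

stool();
translate([0, 0, 404]) stool_2();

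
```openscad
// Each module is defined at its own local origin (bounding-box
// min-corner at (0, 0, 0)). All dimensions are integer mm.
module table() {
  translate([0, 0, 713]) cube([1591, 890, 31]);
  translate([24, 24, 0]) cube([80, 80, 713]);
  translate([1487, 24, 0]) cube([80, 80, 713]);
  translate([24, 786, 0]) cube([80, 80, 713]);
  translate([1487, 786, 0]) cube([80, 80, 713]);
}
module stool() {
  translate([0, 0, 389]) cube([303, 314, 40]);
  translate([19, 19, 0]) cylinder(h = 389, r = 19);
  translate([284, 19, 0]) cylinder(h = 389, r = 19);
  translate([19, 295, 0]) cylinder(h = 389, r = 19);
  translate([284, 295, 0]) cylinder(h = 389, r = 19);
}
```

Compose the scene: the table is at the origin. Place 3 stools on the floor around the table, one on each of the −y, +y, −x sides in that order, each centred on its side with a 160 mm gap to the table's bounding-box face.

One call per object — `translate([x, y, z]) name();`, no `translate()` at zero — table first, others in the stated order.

table();
translate([644, -474, 0]) stool();
translate([644, 1050, 0]) stool();
translate([-463, 288, 0]) stool();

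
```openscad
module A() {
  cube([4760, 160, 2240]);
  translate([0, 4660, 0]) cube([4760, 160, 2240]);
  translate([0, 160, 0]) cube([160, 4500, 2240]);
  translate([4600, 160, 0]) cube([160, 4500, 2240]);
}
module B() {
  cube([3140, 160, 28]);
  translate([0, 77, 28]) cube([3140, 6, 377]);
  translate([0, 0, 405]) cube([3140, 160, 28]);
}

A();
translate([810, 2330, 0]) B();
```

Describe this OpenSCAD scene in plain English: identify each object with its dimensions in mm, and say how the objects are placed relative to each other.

A is the wall frame of a small rectangular building: four walls, each 2240 mm tall and 160 mm thick, enclosing a footprint 4760 mm (x) by 4820 mm (y) outside-to-outside, with no floor or roof. The front and back walls (the −y and +y sides) span the full width; the two side walls fit between them.

B is an I-beam lying along x, 3140 mm long. Overall section height 433 mm. Two flanges 160 mm wide (y) and 28 mm thick, one on the floor and one at the top; a web 6 mm thick runs between them, centred on the flange width.

The I-beam sits inside the house frame, centred.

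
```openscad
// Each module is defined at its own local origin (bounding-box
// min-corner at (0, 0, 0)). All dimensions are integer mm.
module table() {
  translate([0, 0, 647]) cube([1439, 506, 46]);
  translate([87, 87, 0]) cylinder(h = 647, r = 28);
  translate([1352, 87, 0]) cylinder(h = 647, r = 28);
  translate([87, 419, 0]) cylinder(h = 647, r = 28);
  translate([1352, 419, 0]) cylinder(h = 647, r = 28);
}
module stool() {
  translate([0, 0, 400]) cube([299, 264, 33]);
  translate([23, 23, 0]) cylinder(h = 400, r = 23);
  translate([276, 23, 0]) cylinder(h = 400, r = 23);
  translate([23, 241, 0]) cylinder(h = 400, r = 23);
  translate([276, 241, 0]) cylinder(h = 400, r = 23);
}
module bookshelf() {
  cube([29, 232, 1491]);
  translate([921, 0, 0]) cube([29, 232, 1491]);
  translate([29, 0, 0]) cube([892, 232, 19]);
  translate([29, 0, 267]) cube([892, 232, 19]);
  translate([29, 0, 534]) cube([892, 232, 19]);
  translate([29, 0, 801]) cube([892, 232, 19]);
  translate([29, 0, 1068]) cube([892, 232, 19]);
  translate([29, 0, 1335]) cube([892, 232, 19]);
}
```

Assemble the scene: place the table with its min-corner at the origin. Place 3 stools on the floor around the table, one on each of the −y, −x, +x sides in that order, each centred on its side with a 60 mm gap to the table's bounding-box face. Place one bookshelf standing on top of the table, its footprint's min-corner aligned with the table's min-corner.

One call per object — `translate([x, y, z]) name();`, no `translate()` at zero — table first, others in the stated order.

table();
translate([570, -324, 0]) stool();
translate([-359, 121, 0]) stool();
translate([1499, 121, 0]) stool();
translate([0, 0, 693]) bookshelf();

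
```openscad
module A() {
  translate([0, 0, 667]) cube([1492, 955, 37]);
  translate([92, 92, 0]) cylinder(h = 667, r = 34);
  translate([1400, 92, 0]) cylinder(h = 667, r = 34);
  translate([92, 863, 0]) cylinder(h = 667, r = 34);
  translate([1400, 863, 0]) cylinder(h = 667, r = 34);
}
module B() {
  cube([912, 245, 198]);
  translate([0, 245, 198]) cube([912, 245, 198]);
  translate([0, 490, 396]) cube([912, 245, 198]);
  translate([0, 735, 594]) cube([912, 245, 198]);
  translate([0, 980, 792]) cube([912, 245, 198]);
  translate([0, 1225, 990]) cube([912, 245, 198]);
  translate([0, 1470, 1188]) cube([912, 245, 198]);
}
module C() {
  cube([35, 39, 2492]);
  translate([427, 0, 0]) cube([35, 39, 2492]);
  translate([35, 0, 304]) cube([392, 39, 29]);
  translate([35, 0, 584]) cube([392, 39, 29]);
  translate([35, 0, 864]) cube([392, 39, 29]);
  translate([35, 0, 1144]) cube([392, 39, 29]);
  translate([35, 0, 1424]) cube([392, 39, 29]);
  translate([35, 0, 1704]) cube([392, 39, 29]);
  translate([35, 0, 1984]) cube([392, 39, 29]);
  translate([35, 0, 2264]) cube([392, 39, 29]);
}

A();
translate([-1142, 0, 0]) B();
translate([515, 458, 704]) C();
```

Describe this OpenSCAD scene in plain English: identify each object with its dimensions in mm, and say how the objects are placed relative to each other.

A is a rectangular dining table. The top is 1492×955×37 mm with its upper surface at z = 704 mm. It stands on four round legs of 68 mm diameter, each leg's bounding box inset 58 mm from the nearest pair of top edges, running from the floor to the underside of the top.

B is a run of 7 identical solid stair steps. Each tread is 912×245 mm and each step block is 198 mm high. Step 1 rests on the floor; step k is offset from step 1 by (k−1)×245 mm in y and (k−1)×198 mm in z.

C is a wooden ladder with two side rails of 35×39 mm section and 2492 mm height, set 462 mm apart overall. Between them run 8 rectangular rungs (39 mm deep, 29 mm thick), front faces flush with the rails' −y face. The bottom of the first rung is 304 mm above the floor and each subsequent rung is 280 mm higher than the one below.

The staircase is on the floor beside the table on its −x side. The ladder is on top of the table, centred.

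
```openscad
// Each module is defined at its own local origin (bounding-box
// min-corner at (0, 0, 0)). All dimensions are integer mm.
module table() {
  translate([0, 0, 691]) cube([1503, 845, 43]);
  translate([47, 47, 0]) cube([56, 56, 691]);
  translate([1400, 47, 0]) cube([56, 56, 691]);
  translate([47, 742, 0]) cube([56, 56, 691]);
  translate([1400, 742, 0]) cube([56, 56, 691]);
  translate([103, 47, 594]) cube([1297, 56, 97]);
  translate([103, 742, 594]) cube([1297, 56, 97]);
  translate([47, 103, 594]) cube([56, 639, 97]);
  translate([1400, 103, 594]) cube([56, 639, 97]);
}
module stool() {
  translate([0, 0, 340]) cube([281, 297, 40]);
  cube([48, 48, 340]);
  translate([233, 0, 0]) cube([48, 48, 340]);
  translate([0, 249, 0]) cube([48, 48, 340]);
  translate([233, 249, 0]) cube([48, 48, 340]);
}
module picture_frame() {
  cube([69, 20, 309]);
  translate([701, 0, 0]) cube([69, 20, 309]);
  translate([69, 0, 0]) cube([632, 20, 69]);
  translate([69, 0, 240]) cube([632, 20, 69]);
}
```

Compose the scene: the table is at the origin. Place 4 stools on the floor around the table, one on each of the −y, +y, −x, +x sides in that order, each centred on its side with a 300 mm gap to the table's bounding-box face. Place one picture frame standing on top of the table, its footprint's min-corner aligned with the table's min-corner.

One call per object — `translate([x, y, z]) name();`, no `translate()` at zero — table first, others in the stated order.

table();
translate([611, -597, 0]) stool();
translate([611, 1145, 0]) stool();
translate([-581, 274, 0]) stool();
translate([1803, 274, 0]) stool();
translate([0, 0, 734]) picture_frame();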